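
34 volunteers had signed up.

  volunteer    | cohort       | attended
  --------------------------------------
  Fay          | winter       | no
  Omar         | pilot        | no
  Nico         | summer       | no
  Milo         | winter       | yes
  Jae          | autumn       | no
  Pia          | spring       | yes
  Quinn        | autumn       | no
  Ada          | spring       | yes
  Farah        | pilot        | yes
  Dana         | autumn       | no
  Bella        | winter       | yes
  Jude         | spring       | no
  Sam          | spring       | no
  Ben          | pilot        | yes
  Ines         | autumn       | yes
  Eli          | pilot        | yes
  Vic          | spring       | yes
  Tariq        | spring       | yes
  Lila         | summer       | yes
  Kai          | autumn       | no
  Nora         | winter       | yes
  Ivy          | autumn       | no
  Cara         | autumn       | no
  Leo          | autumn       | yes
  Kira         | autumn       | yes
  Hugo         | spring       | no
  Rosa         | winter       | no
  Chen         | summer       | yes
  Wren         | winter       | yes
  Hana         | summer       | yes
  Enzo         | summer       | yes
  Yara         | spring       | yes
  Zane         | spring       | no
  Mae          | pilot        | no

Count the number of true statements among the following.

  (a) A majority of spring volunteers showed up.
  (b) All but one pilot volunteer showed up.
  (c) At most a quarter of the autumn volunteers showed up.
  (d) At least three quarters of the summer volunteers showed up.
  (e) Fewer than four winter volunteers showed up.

(a) spring: |A| = 9, |A ∩ B| = 5; needs |A ∩ B| > |A ∖ B| — true.
(b) pilot: |A| = 5, |A ∩ B| = 3; needs |A ∖ B| = 1 — false.
(c) autumn: |A| = 9, |A ∩ B| = 3; needs |A ∩ B| / |A| ≤ 1/4 — false.
(d) summer: |A| = 5, |A ∩ B| = 4; needs |A ∩ B| / |A| ≥ 3/4 — true.
(e) winter: |A| = 6, |A ∩ B| = 4; needs |A ∩ B| < 4 — false.

2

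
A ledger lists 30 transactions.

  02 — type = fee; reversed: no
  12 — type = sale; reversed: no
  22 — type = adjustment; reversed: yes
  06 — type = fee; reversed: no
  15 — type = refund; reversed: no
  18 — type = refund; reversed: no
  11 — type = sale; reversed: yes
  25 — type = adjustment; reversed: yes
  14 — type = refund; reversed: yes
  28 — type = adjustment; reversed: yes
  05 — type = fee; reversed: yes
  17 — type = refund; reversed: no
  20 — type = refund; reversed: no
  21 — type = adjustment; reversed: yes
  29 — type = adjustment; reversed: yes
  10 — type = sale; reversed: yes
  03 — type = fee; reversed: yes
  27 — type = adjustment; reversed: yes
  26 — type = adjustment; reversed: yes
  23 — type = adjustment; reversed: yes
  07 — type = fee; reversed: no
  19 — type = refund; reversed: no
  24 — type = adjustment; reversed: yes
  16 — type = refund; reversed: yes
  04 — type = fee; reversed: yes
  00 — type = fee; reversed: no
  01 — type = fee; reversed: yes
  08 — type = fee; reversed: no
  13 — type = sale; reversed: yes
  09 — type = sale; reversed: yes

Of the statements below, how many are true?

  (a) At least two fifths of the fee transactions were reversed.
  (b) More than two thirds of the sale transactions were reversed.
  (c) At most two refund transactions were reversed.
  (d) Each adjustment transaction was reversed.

(a) fee: |A| = 9, |A ∩ B| = 4; needs |A ∩ B| / |A| ≥ 2/5 — true.
(b) sale: |A| = 5, |A ∩ B| = 4; needs |A ∩ B| / |A| > 2/3 — true.
(c) refund: |A| = 7, |A ∩ B| = 2; needs |A ∩ B| ≤ 2 — true.
(d) adjustment: |A| = 9, |A ∩ B| = 9; needs A ⊆ B, i.e. every element of A is in B (|A ∖ B| = 0) — true.

4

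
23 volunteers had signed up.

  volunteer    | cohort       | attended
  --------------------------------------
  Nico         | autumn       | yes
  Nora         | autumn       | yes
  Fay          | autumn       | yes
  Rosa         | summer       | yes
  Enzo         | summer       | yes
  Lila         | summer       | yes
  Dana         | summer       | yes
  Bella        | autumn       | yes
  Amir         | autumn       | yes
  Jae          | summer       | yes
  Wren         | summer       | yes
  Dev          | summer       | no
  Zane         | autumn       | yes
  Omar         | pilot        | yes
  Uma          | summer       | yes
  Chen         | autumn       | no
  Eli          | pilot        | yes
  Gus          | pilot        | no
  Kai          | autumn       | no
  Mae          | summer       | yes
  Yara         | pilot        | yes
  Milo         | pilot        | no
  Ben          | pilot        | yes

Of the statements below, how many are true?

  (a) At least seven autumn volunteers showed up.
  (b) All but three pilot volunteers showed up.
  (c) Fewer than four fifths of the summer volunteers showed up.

(a) autumn: |A| = 8, |A ∩ B| = 6; needs |A ∩ B| ≥ 7 — false.
(b) pilot: |A| = 6, |A ∩ B| = 4; needs |A ∖ B| = 3 — false.
(c) summer: |A| = 9, |A ∩ B| = 8; needs |A ∩ B| / |A| < 4/5 — false.

0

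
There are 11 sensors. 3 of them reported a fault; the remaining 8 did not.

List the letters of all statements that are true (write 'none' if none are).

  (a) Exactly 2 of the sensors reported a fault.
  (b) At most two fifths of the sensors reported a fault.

|A| = 11, |A ∩ B| = 3, |A ∖ B| = 8.
(a) |A ∩ B| = 2: fails.
(b) |A ∩ B| / |A| ≤ 2/5: holds.

(b)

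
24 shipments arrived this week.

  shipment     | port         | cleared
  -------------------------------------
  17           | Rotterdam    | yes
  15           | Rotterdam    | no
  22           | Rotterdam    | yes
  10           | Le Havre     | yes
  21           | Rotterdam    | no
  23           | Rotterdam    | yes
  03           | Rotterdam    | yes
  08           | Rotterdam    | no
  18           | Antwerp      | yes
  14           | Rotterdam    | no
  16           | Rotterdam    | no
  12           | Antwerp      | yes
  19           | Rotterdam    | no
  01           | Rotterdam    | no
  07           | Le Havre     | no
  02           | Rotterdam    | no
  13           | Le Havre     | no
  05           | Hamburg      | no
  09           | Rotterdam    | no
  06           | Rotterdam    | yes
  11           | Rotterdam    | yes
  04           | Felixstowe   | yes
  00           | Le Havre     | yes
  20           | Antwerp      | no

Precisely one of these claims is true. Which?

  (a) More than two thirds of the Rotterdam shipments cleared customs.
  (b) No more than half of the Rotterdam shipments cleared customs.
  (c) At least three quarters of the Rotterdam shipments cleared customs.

|A| = 15, |A ∩ B| = 6, |A ∖ B| = 9.
(a) requires |A ∩ B| / |A| > 2/3: false.
(b) requires |A ∩ B| ≤ |A ∖ B|: true.
(c) requires |A ∩ B| / |A| ≥ 3/4: false.

(b)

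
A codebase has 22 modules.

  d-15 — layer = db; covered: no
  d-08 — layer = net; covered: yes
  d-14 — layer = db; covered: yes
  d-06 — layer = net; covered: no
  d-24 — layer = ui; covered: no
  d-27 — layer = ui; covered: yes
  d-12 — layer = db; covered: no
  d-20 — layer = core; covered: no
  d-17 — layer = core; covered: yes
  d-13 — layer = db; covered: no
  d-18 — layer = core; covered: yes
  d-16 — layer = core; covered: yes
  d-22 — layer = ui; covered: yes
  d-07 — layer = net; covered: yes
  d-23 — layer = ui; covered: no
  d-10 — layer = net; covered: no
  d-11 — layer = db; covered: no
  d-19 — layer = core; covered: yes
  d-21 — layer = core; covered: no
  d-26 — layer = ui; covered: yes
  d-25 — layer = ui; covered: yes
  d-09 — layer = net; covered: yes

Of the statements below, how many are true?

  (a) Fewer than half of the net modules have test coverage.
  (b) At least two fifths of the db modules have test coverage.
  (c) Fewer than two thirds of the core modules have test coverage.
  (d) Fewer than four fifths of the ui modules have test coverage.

(a) net: |A| = 5, |A ∩ B| = 3; needs |A ∩ B| < |A ∖ B| — false.
(b) db: |A| = 5, |A ∩ B| = 1; needs |A ∩ B| / |A| ≥ 2/5 — false.
(c) core: |A| = 6, |A ∩ B| = 4; needs |A ∩ B| / |A| < 2/3 — false.
(d) ui: |A| = 6, |A ∩ B| = 4; needs |A ∩ B| / |A| < 4/5 — true.

1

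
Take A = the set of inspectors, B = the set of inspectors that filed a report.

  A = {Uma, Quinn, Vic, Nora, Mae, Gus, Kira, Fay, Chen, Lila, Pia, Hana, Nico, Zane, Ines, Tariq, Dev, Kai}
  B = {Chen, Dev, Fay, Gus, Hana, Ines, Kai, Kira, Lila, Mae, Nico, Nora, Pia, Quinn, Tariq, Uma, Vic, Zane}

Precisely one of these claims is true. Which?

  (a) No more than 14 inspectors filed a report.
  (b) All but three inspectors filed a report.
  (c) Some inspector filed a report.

(c)

|A| = 18, |A ∩ B| = 18, |A ∖ B| = 0.
(a) requires |A ∩ B| ≤ 14: false.
(b) requires |A ∖ B| = 3: false.
(c) requires A ∩ B ≠ ∅ (|A ∩ B| ≥ 1): true.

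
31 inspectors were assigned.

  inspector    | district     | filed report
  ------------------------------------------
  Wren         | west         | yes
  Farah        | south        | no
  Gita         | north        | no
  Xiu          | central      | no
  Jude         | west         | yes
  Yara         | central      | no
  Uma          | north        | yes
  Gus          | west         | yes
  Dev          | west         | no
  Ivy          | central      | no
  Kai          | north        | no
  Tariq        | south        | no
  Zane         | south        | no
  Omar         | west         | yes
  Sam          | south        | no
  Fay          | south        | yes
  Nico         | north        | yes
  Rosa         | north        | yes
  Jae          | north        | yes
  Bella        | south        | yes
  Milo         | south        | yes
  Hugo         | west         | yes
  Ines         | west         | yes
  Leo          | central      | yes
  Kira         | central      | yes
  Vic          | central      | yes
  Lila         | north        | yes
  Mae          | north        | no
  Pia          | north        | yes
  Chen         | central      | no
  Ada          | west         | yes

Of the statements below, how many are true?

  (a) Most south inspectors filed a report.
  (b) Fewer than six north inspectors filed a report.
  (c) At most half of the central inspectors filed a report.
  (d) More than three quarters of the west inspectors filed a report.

(a) south: |A| = 7, |A ∩ B| = 3; needs |A ∩ B| > |A ∖ B| — false.
(b) north: |A| = 9, |A ∩ B| = 6; needs |A ∩ B| < 6 — false.
(c) central: |A| = 7, |A ∩ B| = 3; needs |A ∩ B| ≤ |A ∖ B| — true.
(d) west: |A| = 8, |A ∩ B| = 7; needs |A ∩ B| / |A| > 3/4 — true.

2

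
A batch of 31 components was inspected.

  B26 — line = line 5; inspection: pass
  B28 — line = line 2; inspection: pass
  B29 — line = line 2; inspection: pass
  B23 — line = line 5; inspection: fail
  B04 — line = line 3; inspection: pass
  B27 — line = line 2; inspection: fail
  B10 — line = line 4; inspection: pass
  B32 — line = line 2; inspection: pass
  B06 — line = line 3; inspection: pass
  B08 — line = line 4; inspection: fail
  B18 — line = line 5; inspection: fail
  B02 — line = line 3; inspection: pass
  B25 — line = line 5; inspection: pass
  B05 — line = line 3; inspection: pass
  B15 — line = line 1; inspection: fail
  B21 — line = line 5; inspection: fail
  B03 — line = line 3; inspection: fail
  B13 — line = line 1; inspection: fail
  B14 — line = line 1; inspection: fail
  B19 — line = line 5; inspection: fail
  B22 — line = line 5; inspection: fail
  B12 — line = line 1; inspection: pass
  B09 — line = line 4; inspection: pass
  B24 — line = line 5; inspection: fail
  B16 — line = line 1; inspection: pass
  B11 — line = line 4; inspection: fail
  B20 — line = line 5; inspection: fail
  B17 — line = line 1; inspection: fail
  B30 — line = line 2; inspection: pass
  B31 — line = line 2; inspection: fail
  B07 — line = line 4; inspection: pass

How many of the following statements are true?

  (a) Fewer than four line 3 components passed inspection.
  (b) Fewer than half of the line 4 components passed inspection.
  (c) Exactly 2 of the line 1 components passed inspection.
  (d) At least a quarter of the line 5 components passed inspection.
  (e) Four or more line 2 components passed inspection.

2

(a) line 3: |A| = 5, |A ∩ B| = 4; needs |A ∩ B| < 4 — false.
(b) line 4: |A| = 5, |A ∩ B| = 3; needs |A ∩ B| < |A ∖ B| — false.
(c) line 1: |A| = 6, |A ∩ B| = 2; needs |A ∩ B| = 2 — true.
(d) line 5: |A| = 9, |A ∩ B| = 2; needs |A ∩ B| / |A| ≥ 1/4 — false.
(e) line 2: |A| = 6, |A ∩ B| = 4; needs |A ∩ B| ≥ 4 — true.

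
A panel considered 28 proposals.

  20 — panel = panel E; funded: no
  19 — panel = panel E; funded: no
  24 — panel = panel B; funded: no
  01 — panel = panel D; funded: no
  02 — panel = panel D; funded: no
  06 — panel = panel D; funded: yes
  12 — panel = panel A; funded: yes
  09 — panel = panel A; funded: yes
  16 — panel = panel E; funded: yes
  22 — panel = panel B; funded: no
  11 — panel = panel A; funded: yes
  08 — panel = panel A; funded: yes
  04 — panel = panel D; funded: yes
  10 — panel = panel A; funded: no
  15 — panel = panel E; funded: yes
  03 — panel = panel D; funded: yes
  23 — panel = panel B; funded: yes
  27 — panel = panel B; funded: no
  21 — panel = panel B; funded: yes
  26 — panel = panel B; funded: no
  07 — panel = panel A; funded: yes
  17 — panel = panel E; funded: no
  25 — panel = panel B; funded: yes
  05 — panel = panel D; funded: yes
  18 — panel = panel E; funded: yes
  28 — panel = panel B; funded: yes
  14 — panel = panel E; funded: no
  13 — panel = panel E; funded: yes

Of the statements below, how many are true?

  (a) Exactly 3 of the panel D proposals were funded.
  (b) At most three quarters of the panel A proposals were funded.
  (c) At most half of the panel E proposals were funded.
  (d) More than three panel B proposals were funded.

2

(a) panel D: |A| = 6, |A ∩ B| = 4; needs |A ∩ B| = 3 — false.
(b) panel A: |A| = 6, |A ∩ B| = 5; needs |A ∩ B| / |A| ≤ 3/4 — false.
(c) panel E: |A| = 8, |A ∩ B| = 4; needs |A ∩ B| ≤ |A ∖ B| — true.
(d) panel B: |A| = 8, |A ∩ B| = 4; needs |A ∩ B| > 3 — true.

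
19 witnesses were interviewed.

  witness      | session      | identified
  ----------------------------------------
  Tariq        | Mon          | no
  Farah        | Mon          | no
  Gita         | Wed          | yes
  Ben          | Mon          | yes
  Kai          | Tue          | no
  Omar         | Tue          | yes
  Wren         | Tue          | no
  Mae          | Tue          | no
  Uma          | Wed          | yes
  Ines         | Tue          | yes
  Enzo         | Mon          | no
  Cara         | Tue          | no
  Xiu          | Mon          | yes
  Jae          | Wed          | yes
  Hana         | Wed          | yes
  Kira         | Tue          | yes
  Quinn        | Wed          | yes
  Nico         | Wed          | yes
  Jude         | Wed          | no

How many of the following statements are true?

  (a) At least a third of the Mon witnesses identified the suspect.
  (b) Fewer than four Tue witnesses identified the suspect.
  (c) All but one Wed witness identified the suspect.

(a) Mon: |A| = 5, |A ∩ B| = 2; needs |A ∩ B| / |A| ≥ 1/3 — true.
(b) Tue: |A| = 7, |A ∩ B| = 3; needs |A ∩ B| < 4 — true.
(c) Wed: |A| = 7, |A ∩ B| = 6; needs |A ∖ B| = 1 — true.

3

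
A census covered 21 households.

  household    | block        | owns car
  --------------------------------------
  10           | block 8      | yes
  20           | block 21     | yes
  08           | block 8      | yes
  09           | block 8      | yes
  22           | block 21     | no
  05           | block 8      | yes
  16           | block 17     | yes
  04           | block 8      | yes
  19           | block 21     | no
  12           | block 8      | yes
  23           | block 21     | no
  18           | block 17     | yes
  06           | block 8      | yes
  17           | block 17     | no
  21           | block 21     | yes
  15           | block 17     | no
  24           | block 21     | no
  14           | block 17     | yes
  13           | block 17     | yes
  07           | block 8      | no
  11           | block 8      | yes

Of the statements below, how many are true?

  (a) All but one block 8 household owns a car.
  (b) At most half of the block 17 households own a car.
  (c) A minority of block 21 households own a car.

2

(a) block 8: |A| = 9, |A ∩ B| = 8; needs |A ∖ B| = 1 — true.
(b) block 17: |A| = 6, |A ∩ B| = 4; needs |A ∩ B| ≤ |A ∖ B| — false.
(c) block 21: |A| = 6, |A ∩ B| = 2; needs |A ∩ B| < |A ∖ B| — true.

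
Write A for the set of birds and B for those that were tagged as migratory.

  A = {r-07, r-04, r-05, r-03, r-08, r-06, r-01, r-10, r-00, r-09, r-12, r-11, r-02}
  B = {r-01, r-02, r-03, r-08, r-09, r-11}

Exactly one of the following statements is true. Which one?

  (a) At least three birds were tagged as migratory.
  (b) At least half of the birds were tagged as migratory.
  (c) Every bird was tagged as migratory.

(a)

|A| = 13, |A ∩ B| = 6, |A ∖ B| = 7.
(a) requires |A ∩ B| ≥ 3: true.
(b) requires |A ∩ B| ≥ |A ∖ B|: false.
(c) requires A ⊆ B, i.e. every element of A is in B (|A ∖ B| = 0): false.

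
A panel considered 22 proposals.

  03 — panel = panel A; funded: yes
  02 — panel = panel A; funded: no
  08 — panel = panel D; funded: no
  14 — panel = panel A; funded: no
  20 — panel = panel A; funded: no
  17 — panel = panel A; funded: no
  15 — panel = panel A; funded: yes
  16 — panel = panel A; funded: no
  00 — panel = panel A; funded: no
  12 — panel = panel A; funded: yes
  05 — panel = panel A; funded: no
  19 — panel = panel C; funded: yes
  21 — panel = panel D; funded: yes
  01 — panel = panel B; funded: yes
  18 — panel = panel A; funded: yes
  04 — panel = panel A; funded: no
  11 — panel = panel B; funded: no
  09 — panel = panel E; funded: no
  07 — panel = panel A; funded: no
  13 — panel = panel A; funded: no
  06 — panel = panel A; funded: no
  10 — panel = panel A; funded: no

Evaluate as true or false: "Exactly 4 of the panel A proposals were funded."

True

The determiner here denotes the relation: |A ∩ B| = 4.
|A| = 16, |A ∩ B| = 4, |A ∖ B| = 12.
|A ∩ B| = 4, so the statement is true.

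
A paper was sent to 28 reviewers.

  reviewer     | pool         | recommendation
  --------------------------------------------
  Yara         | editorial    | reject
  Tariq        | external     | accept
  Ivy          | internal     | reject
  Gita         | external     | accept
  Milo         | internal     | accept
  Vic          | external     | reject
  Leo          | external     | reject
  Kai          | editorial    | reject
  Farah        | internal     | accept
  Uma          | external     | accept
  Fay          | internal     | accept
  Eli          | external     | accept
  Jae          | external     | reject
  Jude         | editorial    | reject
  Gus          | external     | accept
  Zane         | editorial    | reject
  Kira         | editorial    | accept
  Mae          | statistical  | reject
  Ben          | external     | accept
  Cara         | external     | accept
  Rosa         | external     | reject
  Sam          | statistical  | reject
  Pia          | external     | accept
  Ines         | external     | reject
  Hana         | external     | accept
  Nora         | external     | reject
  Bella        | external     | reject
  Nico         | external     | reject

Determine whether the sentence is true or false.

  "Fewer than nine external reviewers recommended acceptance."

False

The determiner here denotes the relation: |A ∩ B| < 9.
|A| = 17, |A ∩ B| = 9, |A ∖ B| = 8.
|A ∩ B| = 9, so the statement is false.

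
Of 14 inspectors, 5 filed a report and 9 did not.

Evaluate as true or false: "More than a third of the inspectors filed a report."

'More than a third of the inspectors filed a report' holds iff |A ∩ B| / |A| > 1/3.
|A| = 14, |A ∩ B| = 5, |A ∖ B| = 9.
|A ∩ B|/|A| = 5/14, so the statement is true.

True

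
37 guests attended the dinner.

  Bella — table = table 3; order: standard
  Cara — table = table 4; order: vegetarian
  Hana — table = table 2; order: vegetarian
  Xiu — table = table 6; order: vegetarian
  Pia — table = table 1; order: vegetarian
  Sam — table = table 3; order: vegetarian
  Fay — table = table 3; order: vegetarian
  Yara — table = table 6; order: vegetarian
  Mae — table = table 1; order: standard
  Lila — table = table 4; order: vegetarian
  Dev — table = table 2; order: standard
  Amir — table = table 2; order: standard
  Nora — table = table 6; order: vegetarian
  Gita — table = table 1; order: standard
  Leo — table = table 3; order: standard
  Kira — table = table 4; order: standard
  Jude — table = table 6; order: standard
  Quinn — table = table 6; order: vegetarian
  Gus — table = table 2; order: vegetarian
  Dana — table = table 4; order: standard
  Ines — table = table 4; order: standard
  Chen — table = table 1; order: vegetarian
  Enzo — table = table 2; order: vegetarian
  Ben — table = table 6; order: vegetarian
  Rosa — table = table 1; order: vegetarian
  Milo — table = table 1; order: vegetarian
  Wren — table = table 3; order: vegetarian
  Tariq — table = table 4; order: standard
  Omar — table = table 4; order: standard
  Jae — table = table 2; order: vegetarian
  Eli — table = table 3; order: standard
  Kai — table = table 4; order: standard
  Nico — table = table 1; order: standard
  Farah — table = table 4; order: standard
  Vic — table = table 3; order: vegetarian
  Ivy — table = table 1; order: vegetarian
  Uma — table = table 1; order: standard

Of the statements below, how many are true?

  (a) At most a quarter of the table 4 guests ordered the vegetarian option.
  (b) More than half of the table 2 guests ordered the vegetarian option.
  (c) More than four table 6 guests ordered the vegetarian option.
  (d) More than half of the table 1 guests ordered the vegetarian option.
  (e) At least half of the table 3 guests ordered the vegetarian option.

(a) table 4: |A| = 9, |A ∩ B| = 2; needs |A ∩ B| / |A| ≤ 1/4 — true.
(b) table 2: |A| = 6, |A ∩ B| = 4; needs |A ∩ B| > |A ∖ B| — true.
(c) table 6: |A| = 6, |A ∩ B| = 5; needs |A ∩ B| > 4 — true.
(d) table 1: |A| = 9, |A ∩ B| = 5; needs |A ∩ B| > |A ∖ B| — true.
(e) table 3: |A| = 7, |A ∩ B| = 4; needs |A ∩ B| ≥ |A ∖ B| — true.

5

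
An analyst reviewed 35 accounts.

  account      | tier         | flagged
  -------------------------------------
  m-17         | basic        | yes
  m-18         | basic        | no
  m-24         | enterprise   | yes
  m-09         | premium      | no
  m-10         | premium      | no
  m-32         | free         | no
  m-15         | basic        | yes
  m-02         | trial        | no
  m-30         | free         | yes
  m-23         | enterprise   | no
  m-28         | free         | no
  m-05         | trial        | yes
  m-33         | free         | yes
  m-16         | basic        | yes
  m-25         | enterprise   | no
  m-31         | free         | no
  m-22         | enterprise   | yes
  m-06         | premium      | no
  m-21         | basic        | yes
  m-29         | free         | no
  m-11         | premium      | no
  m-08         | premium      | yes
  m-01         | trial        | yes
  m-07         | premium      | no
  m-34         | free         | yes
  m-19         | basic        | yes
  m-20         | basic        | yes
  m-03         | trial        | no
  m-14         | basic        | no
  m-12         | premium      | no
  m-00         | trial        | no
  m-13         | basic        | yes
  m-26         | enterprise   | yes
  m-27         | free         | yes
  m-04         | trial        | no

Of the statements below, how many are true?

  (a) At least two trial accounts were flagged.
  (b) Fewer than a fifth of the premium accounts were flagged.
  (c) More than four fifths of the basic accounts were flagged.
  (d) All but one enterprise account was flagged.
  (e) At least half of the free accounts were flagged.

(a) trial: |A| = 6, |A ∩ B| = 2; needs |A ∩ B| ≥ 2 — true.
(b) premium: |A| = 7, |A ∩ B| = 1; needs |A ∩ B| / |A| < 1/5 — true.
(c) basic: |A| = 9, |A ∩ B| = 7; needs |A ∩ B| / |A| > 4/5 — false.
(d) enterprise: |A| = 5, |A ∩ B| = 3; needs |A ∖ B| = 1 — false.
(e) free: |A| = 8, |A ∩ B| = 4; needs |A ∩ B| ≥ |A ∖ B| — true.

3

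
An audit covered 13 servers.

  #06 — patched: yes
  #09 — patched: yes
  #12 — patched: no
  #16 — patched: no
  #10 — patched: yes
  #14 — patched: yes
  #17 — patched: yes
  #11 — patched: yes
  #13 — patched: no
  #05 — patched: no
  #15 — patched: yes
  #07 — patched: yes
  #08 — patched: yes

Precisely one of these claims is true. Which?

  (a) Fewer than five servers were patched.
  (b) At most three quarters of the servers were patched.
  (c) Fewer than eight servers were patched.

|A| = 13, |A ∩ B| = 9, |A ∖ B| = 4.
(a) requires |A ∩ B| < 5: false.
(b) requires |A ∩ B| / |A| ≤ 3/4: true.
(c) requires |A ∩ B| < 8: false.

(b)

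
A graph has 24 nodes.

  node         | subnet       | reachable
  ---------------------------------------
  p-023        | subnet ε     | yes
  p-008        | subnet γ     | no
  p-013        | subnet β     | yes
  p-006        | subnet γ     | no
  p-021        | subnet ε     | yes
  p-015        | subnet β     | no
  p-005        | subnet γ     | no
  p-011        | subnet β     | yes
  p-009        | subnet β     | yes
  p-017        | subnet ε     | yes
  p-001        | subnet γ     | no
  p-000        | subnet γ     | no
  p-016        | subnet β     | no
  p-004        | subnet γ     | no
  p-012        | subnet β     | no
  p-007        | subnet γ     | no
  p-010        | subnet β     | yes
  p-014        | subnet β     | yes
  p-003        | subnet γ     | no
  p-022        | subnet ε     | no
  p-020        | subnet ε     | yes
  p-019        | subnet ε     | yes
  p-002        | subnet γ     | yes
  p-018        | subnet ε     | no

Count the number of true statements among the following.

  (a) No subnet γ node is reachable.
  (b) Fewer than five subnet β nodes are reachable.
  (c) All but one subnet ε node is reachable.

(a) subnet γ: |A| = 9, |A ∩ B| = 1; needs A ∩ B = ∅ (|A ∩ B| = 0) — false.
(b) subnet β: |A| = 8, |A ∩ B| = 5; needs |A ∩ B| < 5 — false.
(c) subnet ε: |A| = 7, |A ∩ B| = 5; needs |A ∖ B| = 1 — false.

0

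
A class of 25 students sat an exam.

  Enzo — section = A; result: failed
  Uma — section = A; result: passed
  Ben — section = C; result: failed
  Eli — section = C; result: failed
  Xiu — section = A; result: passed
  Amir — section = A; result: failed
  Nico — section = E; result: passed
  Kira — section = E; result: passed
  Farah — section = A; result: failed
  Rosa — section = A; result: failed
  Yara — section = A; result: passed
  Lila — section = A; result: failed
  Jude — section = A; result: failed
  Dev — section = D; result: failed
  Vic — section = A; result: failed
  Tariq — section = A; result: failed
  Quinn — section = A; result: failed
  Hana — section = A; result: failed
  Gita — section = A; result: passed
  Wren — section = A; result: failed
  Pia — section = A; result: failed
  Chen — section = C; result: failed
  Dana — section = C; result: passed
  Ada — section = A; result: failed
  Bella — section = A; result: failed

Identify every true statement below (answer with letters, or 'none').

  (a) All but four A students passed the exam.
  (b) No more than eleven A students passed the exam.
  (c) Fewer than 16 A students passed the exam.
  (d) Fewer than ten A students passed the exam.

(b), (c), (d)

|A| = 18, |A ∩ B| = 4, |A ∖ B| = 14.
(a) |A ∖ B| = 4: fails.
(b) |A ∩ B| ≤ 11: holds.
(c) |A ∩ B| < 16: holds.
(d) |A ∩ B| < 10: holds.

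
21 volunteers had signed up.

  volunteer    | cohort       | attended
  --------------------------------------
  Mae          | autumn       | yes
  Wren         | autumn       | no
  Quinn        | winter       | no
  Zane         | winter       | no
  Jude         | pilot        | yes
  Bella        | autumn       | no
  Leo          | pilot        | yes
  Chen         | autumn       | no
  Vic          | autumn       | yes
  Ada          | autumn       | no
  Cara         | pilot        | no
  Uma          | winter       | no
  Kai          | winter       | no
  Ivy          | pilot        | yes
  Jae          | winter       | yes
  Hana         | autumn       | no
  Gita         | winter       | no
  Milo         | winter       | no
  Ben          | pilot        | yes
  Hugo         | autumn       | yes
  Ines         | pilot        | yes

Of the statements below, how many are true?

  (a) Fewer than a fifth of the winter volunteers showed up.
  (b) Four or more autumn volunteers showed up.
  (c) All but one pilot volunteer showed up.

(a) winter: |A| = 7, |A ∩ B| = 1; needs |A ∩ B| / |A| < 1/5 — true.
(b) autumn: |A| = 8, |A ∩ B| = 3; needs |A ∩ B| ≥ 4 — false.
(c) pilot: |A| = 6, |A ∩ B| = 5; needs |A ∖ B| = 1 — true.

2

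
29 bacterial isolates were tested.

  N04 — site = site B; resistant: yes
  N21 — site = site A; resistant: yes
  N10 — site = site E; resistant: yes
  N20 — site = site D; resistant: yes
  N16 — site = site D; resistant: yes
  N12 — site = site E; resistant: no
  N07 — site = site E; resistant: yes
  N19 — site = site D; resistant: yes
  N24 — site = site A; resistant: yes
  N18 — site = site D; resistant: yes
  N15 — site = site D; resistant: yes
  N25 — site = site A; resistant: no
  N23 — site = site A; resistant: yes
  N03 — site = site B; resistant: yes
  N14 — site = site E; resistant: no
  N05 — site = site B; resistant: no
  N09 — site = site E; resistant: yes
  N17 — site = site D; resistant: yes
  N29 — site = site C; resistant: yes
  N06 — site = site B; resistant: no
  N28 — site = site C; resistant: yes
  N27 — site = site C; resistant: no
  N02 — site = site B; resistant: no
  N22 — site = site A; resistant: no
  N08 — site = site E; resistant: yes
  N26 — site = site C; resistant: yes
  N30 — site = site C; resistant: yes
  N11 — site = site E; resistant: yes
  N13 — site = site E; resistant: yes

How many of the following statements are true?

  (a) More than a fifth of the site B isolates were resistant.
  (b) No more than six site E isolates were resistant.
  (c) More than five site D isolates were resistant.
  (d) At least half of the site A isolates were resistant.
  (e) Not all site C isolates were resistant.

5

(a) site B: |A| = 5, |A ∩ B| = 2; needs |A ∩ B| / |A| > 1/5 — true.
(b) site E: |A| = 8, |A ∩ B| = 6; needs |A ∩ B| ≤ 6 — true.
(c) site D: |A| = 6, |A ∩ B| = 6; needs |A ∩ B| > 5 — true.
(d) site A: |A| = 5, |A ∩ B| = 3; needs |A ∩ B| ≥ |A ∖ B| — true.
(e) site C: |A| = 5, |A ∩ B| = 4; needs A ⊄ B (|A ∖ B| ≥ 1) — true.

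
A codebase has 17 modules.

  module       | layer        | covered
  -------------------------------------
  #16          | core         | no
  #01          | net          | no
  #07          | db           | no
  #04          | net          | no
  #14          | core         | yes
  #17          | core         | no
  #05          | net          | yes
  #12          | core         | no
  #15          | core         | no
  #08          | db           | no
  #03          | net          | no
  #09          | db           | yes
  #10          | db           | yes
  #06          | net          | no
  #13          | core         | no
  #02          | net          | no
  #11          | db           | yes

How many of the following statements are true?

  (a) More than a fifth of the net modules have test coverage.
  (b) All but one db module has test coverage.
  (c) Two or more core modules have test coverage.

(a) net: |A| = 6, |A ∩ B| = 1; needs |A ∩ B| / |A| > 1/5 — false.
(b) db: |A| = 5, |A ∩ B| = 3; needs |A ∖ B| = 1 — false.
(c) core: |A| = 6, |A ∩ B| = 1; needs |A ∩ B| ≥ 2 — false.

0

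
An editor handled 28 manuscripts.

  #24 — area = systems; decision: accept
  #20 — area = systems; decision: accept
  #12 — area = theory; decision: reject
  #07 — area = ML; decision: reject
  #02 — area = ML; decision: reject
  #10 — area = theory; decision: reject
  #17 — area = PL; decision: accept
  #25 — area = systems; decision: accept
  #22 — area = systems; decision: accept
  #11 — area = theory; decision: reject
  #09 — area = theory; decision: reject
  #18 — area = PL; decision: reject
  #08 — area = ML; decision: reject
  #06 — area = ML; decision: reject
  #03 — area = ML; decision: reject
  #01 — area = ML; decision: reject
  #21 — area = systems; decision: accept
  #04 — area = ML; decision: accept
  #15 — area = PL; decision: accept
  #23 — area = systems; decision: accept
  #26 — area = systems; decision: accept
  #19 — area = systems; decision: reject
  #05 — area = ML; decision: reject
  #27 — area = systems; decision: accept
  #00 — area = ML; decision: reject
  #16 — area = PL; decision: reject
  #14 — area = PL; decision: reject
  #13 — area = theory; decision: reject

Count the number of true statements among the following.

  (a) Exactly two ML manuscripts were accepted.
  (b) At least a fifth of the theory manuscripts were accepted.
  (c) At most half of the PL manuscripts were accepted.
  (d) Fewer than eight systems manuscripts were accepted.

1

(a) ML: |A| = 9, |A ∩ B| = 1; needs |A ∩ B| = 2 — false.
(b) theory: |A| = 5, |A ∩ B| = 0; needs |A ∩ B| / |A| ≥ 1/5 — false.
(c) PL: |A| = 5, |A ∩ B| = 2; needs |A ∩ B| ≤ |A ∖ B| — true.
(d) systems: |A| = 9, |A ∩ B| = 8; needs |A ∩ B| < 8 — false.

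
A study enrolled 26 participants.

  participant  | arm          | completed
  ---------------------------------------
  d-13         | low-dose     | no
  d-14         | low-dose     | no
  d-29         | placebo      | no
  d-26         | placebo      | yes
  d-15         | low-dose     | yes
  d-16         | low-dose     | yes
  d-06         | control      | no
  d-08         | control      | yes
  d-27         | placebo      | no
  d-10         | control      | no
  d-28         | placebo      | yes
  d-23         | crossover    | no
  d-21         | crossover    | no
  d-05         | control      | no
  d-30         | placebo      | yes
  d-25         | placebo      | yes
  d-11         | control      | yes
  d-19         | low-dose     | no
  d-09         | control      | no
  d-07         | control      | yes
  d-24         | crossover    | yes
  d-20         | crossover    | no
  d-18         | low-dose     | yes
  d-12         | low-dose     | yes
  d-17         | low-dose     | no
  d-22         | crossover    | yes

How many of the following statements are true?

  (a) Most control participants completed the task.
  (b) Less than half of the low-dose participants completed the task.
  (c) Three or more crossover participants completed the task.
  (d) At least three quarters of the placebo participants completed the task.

(a) control: |A| = 7, |A ∩ B| = 3; needs |A ∩ B| > |A ∖ B| — false.
(b) low-dose: |A| = 8, |A ∩ B| = 4; needs |A ∩ B| < |A ∖ B| — false.
(c) crossover: |A| = 5, |A ∩ B| = 2; needs |A ∩ B| ≥ 3 — false.
(d) placebo: |A| = 6, |A ∩ B| = 4; needs |A ∩ B| / |A| ≥ 3/4 — false.

0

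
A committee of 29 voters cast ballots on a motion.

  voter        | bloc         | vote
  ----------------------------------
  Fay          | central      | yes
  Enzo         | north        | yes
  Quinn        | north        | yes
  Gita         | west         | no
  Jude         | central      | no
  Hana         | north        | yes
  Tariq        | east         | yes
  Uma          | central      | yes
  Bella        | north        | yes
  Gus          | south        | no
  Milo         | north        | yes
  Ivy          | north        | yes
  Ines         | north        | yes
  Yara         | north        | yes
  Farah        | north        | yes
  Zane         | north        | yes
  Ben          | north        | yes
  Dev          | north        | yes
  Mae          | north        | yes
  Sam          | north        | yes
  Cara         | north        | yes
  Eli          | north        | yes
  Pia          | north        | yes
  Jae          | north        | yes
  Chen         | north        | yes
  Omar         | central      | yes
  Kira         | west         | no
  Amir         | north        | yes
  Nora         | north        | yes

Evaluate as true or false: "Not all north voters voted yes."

The determiner here denotes the relation: A ⊄ B (|A ∖ B| ≥ 1).
|A| = 21, |A ∩ B| = 21, |A ∖ B| = 0.
So the statement is false.

False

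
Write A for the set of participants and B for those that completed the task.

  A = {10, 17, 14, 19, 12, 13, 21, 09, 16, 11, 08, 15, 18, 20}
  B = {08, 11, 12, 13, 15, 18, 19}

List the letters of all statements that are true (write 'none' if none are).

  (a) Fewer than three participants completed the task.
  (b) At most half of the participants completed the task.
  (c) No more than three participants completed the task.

(b)

|A| = 14, |A ∩ B| = 7, |A ∖ B| = 7.
(a) |A ∩ B| < 3: fails.
(b) |A ∩ B| ≤ |A ∖ B|: holds.
(c) |A ∩ B| ≤ 3: fails.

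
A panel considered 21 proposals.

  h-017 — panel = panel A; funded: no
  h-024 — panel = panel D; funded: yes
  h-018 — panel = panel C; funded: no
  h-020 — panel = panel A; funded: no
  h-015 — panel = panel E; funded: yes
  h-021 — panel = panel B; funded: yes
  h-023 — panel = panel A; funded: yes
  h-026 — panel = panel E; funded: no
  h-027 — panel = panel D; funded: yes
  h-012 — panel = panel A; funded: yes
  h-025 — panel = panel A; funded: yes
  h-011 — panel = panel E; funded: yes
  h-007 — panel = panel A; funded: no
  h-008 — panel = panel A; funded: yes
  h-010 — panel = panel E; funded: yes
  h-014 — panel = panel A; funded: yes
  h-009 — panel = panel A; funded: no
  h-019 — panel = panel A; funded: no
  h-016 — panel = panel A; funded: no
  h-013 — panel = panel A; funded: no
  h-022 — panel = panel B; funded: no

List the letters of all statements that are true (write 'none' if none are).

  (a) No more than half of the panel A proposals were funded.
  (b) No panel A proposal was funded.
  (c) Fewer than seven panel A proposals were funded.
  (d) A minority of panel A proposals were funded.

|A| = 12, |A ∩ B| = 5, |A ∖ B| = 7.
(a) |A ∩ B| ≤ |A ∖ B|: holds.
(b) A ∩ B = ∅ (|A ∩ B| = 0): fails.
(c) |A ∩ B| < 7: holds.
(d) |A ∩ B| < |A ∖ B|: holds.

(a), (c), (d)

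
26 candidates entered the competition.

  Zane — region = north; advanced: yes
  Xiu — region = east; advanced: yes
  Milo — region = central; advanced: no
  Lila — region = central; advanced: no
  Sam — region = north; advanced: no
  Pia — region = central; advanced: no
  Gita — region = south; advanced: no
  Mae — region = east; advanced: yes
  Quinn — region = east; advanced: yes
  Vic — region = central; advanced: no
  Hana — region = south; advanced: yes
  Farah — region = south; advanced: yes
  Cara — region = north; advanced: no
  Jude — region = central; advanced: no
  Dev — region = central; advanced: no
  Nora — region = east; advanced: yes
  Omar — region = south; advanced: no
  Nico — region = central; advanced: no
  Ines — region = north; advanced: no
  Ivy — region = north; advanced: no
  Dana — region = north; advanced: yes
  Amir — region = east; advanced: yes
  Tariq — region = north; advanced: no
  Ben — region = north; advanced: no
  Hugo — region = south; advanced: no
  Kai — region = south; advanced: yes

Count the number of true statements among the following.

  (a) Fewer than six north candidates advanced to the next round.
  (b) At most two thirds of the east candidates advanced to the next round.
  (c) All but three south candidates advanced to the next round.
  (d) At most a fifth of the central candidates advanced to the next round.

(a) north: |A| = 8, |A ∩ B| = 2; needs |A ∩ B| < 6 — true.
(b) east: |A| = 5, |A ∩ B| = 5; needs |A ∩ B| / |A| ≤ 2/3 — false.
(c) south: |A| = 6, |A ∩ B| = 3; needs |A ∖ B| = 3 — true.
(d) central: |A| = 7, |A ∩ B| = 0; needs |A ∩ B| / |A| ≤ 1/5 — true.

3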